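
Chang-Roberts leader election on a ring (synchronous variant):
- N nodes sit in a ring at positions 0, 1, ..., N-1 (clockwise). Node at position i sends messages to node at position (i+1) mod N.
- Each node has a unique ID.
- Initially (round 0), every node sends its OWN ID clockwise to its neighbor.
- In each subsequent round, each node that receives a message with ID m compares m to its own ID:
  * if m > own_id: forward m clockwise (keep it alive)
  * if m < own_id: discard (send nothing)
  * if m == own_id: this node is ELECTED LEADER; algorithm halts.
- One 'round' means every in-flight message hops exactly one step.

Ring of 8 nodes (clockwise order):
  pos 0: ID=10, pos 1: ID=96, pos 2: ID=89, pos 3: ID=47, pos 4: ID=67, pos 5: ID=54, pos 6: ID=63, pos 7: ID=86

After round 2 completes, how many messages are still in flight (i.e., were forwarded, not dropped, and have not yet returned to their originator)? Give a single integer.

Answer: 3

Derivation:
Round 1: pos1(id96) recv 10: drop; pos2(id89) recv 96: fwd; pos3(id47) recv 89: fwd; pos4(id67) recv 47: drop; pos5(id54) recv 67: fwd; pos6(id63) recv 54: drop; pos7(id86) recv 63: drop; pos0(id10) recv 86: fwd
Round 2: pos3(id47) recv 96: fwd; pos4(id67) recv 89: fwd; pos6(id63) recv 67: fwd; pos1(id96) recv 86: drop
After round 2: 3 messages still in flight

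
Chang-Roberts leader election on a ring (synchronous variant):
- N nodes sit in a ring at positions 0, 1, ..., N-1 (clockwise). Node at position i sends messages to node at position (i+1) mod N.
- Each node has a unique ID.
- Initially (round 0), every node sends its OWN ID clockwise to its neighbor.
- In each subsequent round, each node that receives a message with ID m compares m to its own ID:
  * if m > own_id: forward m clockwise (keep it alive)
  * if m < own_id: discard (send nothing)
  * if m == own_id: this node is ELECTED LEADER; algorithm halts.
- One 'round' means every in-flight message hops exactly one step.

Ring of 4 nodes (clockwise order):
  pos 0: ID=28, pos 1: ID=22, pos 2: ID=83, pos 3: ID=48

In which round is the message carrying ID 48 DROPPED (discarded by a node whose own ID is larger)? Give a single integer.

Round 1: pos1(id22) recv 28: fwd; pos2(id83) recv 22: drop; pos3(id48) recv 83: fwd; pos0(id28) recv 48: fwd
Round 2: pos2(id83) recv 28: drop; pos0(id28) recv 83: fwd; pos1(id22) recv 48: fwd
Round 3: pos1(id22) recv 83: fwd; pos2(id83) recv 48: drop
Round 4: pos2(id83) recv 83: ELECTED
Message ID 48 originates at pos 3; dropped at pos 2 in round 3

Answer: 3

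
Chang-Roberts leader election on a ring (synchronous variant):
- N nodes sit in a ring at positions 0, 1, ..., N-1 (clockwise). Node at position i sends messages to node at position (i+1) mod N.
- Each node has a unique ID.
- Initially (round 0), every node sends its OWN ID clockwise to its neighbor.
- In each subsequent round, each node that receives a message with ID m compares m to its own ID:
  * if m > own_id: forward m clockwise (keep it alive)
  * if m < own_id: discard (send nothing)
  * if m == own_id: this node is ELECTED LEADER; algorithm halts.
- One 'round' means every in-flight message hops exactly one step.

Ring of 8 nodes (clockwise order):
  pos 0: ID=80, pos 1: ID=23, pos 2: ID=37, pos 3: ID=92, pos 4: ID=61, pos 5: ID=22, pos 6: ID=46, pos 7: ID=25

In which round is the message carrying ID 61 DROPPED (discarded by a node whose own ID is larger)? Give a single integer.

Round 1: pos1(id23) recv 80: fwd; pos2(id37) recv 23: drop; pos3(id92) recv 37: drop; pos4(id61) recv 92: fwd; pos5(id22) recv 61: fwd; pos6(id46) recv 22: drop; pos7(id25) recv 46: fwd; pos0(id80) recv 25: drop
Round 2: pos2(id37) recv 80: fwd; pos5(id22) recv 92: fwd; pos6(id46) recv 61: fwd; pos0(id80) recv 46: drop
Round 3: pos3(id92) recv 80: drop; pos6(id46) recv 92: fwd; pos7(id25) recv 61: fwd
Round 4: pos7(id25) recv 92: fwd; pos0(id80) recv 61: drop
Round 5: pos0(id80) recv 92: fwd
Round 6: pos1(id23) recv 92: fwd
Round 7: pos2(id37) recv 92: fwd
Round 8: pos3(id92) recv 92: ELECTED
Message ID 61 originates at pos 4; dropped at pos 0 in round 4

Answer: 4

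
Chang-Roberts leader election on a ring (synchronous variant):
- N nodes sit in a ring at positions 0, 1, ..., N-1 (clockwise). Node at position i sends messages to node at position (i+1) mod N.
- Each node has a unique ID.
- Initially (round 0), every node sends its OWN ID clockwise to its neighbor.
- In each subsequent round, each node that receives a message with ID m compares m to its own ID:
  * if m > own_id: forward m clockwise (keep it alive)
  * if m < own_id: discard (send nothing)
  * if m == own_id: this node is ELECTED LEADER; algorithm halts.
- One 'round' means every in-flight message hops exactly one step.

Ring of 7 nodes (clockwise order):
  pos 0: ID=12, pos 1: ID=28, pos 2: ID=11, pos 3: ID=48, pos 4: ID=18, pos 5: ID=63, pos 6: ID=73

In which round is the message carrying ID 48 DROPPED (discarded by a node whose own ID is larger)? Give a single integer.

Round 1: pos1(id28) recv 12: drop; pos2(id11) recv 28: fwd; pos3(id48) recv 11: drop; pos4(id18) recv 48: fwd; pos5(id63) recv 18: drop; pos6(id73) recv 63: drop; pos0(id12) recv 73: fwd
Round 2: pos3(id48) recv 28: drop; pos5(id63) recv 48: drop; pos1(id28) recv 73: fwd
Round 3: pos2(id11) recv 73: fwd
Round 4: pos3(id48) recv 73: fwd
Round 5: pos4(id18) recv 73: fwd
Round 6: pos5(id63) recv 73: fwd
Round 7: pos6(id73) recv 73: ELECTED
Message ID 48 originates at pos 3; dropped at pos 5 in round 2

Answer: 2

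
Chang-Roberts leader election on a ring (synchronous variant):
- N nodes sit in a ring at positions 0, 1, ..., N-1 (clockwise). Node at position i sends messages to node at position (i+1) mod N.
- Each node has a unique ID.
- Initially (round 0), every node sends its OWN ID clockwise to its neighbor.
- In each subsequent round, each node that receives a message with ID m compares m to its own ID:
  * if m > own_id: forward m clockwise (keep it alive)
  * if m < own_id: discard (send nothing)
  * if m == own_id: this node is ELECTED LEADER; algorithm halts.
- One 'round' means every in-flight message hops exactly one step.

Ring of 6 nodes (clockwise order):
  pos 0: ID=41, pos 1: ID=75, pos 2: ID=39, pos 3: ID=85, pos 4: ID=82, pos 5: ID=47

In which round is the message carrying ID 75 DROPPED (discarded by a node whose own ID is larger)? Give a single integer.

Round 1: pos1(id75) recv 41: drop; pos2(id39) recv 75: fwd; pos3(id85) recv 39: drop; pos4(id82) recv 85: fwd; pos5(id47) recv 82: fwd; pos0(id41) recv 47: fwd
Round 2: pos3(id85) recv 75: drop; pos5(id47) recv 85: fwd; pos0(id41) recv 82: fwd; pos1(id75) recv 47: drop
Round 3: pos0(id41) recv 85: fwd; pos1(id75) recv 82: fwd
Round 4: pos1(id75) recv 85: fwd; pos2(id39) recv 82: fwd
Round 5: pos2(id39) recv 85: fwd; pos3(id85) recv 82: drop
Round 6: pos3(id85) recv 85: ELECTED
Message ID 75 originates at pos 1; dropped at pos 3 in round 2

Answer: 2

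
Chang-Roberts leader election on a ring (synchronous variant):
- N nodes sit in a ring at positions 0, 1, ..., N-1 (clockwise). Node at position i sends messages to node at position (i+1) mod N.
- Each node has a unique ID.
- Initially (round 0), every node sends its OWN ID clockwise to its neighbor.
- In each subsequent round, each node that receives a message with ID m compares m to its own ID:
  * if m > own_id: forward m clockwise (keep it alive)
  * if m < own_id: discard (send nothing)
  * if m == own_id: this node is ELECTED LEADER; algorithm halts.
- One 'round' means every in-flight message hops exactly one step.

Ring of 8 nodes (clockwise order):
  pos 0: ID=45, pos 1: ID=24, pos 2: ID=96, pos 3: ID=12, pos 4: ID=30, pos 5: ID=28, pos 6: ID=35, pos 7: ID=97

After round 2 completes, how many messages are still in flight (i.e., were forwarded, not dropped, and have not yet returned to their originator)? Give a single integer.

Round 1: pos1(id24) recv 45: fwd; pos2(id96) recv 24: drop; pos3(id12) recv 96: fwd; pos4(id30) recv 12: drop; pos5(id28) recv 30: fwd; pos6(id35) recv 28: drop; pos7(id97) recv 35: drop; pos0(id45) recv 97: fwd
Round 2: pos2(id96) recv 45: drop; pos4(id30) recv 96: fwd; pos6(id35) recv 30: drop; pos1(id24) recv 97: fwd
After round 2: 2 messages still in flight

Answer: 2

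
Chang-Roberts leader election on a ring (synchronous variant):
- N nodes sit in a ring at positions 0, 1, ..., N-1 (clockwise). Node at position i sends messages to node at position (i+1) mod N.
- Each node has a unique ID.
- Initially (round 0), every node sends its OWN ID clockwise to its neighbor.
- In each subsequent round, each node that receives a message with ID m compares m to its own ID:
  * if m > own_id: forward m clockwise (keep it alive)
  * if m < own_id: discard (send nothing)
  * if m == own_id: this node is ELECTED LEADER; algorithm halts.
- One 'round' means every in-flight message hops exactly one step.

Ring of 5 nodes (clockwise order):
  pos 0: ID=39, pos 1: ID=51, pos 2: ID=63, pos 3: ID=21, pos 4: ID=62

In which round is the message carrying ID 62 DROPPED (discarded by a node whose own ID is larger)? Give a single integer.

Answer: 3

Derivation:
Round 1: pos1(id51) recv 39: drop; pos2(id63) recv 51: drop; pos3(id21) recv 63: fwd; pos4(id62) recv 21: drop; pos0(id39) recv 62: fwd
Round 2: pos4(id62) recv 63: fwd; pos1(id51) recv 62: fwd
Round 3: pos0(id39) recv 63: fwd; pos2(id63) recv 62: drop
Round 4: pos1(id51) recv 63: fwd
Round 5: pos2(id63) recv 63: ELECTED
Message ID 62 originates at pos 4; dropped at pos 2 in round 3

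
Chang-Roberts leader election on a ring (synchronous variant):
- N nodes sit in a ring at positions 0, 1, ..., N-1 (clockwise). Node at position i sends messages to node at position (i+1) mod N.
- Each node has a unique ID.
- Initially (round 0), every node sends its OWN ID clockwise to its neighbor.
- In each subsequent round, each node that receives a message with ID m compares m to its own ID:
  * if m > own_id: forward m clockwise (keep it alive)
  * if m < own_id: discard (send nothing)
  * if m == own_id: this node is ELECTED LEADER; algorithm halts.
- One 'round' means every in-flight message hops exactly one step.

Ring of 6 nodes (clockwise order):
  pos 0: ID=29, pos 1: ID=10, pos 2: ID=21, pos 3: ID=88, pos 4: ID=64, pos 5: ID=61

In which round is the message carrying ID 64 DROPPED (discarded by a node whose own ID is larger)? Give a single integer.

Round 1: pos1(id10) recv 29: fwd; pos2(id21) recv 10: drop; pos3(id88) recv 21: drop; pos4(id64) recv 88: fwd; pos5(id61) recv 64: fwd; pos0(id29) recv 61: fwd
Round 2: pos2(id21) recv 29: fwd; pos5(id61) recv 88: fwd; pos0(id29) recv 64: fwd; pos1(id10) recv 61: fwd
Round 3: pos3(id88) recv 29: drop; pos0(id29) recv 88: fwd; pos1(id10) recv 64: fwd; pos2(id21) recv 61: fwd
Round 4: pos1(id10) recv 88: fwd; pos2(id21) recv 64: fwd; pos3(id88) recv 61: drop
Round 5: pos2(id21) recv 88: fwd; pos3(id88) recv 64: drop
Round 6: pos3(id88) recv 88: ELECTED
Message ID 64 originates at pos 4; dropped at pos 3 in round 5

Answer: 5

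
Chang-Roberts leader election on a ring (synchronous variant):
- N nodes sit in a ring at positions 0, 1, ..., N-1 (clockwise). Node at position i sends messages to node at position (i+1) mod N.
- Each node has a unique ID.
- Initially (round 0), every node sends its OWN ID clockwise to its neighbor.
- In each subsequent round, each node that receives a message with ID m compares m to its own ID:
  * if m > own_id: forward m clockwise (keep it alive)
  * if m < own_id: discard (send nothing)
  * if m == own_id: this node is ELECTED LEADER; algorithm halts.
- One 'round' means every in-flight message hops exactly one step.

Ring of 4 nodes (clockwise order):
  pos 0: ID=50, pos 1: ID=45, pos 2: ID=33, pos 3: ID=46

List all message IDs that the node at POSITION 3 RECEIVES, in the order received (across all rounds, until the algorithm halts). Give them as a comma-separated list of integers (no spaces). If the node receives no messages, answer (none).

Round 1: pos1(id45) recv 50: fwd; pos2(id33) recv 45: fwd; pos3(id46) recv 33: drop; pos0(id50) recv 46: drop
Round 2: pos2(id33) recv 50: fwd; pos3(id46) recv 45: drop
Round 3: pos3(id46) recv 50: fwd
Round 4: pos0(id50) recv 50: ELECTED

Answer: 33,45,50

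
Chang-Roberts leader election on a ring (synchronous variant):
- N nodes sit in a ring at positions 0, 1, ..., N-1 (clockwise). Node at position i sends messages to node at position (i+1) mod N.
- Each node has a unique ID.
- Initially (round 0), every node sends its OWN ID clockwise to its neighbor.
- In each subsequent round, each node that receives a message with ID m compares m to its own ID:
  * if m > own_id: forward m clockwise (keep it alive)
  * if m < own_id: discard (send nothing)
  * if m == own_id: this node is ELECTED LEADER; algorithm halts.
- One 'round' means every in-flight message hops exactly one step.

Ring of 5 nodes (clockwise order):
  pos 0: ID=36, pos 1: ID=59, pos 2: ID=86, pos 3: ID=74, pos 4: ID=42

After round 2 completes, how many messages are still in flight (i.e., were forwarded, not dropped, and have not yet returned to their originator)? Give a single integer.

Answer: 2

Derivation:
Round 1: pos1(id59) recv 36: drop; pos2(id86) recv 59: drop; pos3(id74) recv 86: fwd; pos4(id42) recv 74: fwd; pos0(id36) recv 42: fwd
Round 2: pos4(id42) recv 86: fwd; pos0(id36) recv 74: fwd; pos1(id59) recv 42: drop
After round 2: 2 messages still in flight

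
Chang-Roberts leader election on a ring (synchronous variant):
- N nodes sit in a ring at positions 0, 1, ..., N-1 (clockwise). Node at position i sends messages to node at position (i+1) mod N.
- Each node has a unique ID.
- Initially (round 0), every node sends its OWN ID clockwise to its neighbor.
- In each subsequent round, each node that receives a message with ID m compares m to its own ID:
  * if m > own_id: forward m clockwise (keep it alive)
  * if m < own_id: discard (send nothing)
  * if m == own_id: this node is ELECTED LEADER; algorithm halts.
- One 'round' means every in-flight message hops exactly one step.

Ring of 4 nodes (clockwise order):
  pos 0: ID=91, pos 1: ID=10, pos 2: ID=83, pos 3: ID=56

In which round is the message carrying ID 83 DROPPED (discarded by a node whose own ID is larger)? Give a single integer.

Round 1: pos1(id10) recv 91: fwd; pos2(id83) recv 10: drop; pos3(id56) recv 83: fwd; pos0(id91) recv 56: drop
Round 2: pos2(id83) recv 91: fwd; pos0(id91) recv 83: drop
Round 3: pos3(id56) recv 91: fwd
Round 4: pos0(id91) recv 91: ELECTED
Message ID 83 originates at pos 2; dropped at pos 0 in round 2

Answer: 2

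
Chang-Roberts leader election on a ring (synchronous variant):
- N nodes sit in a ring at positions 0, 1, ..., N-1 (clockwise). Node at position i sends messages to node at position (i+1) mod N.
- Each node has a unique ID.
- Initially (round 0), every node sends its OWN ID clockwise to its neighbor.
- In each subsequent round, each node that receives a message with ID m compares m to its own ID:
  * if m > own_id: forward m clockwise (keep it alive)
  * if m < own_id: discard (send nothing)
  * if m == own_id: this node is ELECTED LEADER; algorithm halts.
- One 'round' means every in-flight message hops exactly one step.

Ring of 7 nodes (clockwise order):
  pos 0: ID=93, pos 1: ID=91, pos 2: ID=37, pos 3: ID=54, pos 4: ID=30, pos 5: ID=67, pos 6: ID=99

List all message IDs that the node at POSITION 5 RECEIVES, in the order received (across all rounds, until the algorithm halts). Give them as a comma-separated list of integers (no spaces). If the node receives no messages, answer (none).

Answer: 30,54,91,93,99

Derivation:
Round 1: pos1(id91) recv 93: fwd; pos2(id37) recv 91: fwd; pos3(id54) recv 37: drop; pos4(id30) recv 54: fwd; pos5(id67) recv 30: drop; pos6(id99) recv 67: drop; pos0(id93) recv 99: fwd
Round 2: pos2(id37) recv 93: fwd; pos3(id54) recv 91: fwd; pos5(id67) recv 54: drop; pos1(id91) recv 99: fwd
Round 3: pos3(id54) recv 93: fwd; pos4(id30) recv 91: fwd; pos2(id37) recv 99: fwd
Round 4: pos4(id30) recv 93: fwd; pos5(id67) recv 91: fwd; pos3(id54) recv 99: fwd
Round 5: pos5(id67) recv 93: fwd; pos6(id99) recv 91: drop; pos4(id30) recv 99: fwd
Round 6: pos6(id99) recv 93: drop; pos5(id67) recv 99: fwd
Round 7: pos6(id99) recv 99: ELECTED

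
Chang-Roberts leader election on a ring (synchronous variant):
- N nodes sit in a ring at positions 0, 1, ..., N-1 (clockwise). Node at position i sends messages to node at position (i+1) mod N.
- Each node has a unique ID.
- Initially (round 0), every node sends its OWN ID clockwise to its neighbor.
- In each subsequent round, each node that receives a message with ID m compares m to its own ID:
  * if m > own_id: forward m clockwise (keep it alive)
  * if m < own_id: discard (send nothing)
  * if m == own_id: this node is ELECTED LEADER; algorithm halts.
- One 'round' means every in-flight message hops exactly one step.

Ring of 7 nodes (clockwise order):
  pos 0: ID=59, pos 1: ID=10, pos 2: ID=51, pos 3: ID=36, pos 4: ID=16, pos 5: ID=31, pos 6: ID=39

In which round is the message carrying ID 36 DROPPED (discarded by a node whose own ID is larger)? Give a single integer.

Answer: 3

Derivation:
Round 1: pos1(id10) recv 59: fwd; pos2(id51) recv 10: drop; pos3(id36) recv 51: fwd; pos4(id16) recv 36: fwd; pos5(id31) recv 16: drop; pos6(id39) recv 31: drop; pos0(id59) recv 39: drop
Round 2: pos2(id51) recv 59: fwd; pos4(id16) recv 51: fwd; pos5(id31) recv 36: fwd
Round 3: pos3(id36) recv 59: fwd; pos5(id31) recv 51: fwd; pos6(id39) recv 36: drop
Round 4: pos4(id16) recv 59: fwd; pos6(id39) recv 51: fwd
Round 5: pos5(id31) recv 59: fwd; pos0(id59) recv 51: drop
Round 6: pos6(id39) recv 59: fwd
Round 7: pos0(id59) recv 59: ELECTED
Message ID 36 originates at pos 3; dropped at pos 6 in round 3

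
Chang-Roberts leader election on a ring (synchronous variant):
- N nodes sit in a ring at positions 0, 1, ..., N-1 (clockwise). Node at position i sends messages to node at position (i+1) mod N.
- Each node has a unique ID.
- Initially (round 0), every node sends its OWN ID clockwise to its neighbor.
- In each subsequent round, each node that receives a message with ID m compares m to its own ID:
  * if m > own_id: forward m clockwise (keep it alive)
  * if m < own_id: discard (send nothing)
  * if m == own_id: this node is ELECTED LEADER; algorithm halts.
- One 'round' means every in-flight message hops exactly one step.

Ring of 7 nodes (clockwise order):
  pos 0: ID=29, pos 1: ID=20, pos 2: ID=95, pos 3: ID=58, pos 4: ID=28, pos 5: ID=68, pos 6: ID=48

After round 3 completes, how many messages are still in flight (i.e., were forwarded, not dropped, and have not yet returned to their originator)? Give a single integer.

Round 1: pos1(id20) recv 29: fwd; pos2(id95) recv 20: drop; pos3(id58) recv 95: fwd; pos4(id28) recv 58: fwd; pos5(id68) recv 28: drop; pos6(id48) recv 68: fwd; pos0(id29) recv 48: fwd
Round 2: pos2(id95) recv 29: drop; pos4(id28) recv 95: fwd; pos5(id68) recv 58: drop; pos0(id29) recv 68: fwd; pos1(id20) recv 48: fwd
Round 3: pos5(id68) recv 95: fwd; pos1(id20) recv 68: fwd; pos2(id95) recv 48: drop
After round 3: 2 messages still in flight

Answer: 2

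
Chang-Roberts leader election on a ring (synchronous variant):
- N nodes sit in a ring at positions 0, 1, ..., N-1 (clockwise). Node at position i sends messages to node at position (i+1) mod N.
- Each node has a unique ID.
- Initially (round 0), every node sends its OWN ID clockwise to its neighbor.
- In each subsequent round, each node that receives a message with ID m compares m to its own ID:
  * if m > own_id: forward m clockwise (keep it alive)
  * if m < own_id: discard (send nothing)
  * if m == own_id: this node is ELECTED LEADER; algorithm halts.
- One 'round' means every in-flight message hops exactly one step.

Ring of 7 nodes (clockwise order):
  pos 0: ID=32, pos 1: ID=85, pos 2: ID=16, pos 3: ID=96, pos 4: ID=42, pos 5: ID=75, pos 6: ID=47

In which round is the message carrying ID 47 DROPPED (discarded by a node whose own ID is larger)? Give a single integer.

Round 1: pos1(id85) recv 32: drop; pos2(id16) recv 85: fwd; pos3(id96) recv 16: drop; pos4(id42) recv 96: fwd; pos5(id75) recv 42: drop; pos6(id47) recv 75: fwd; pos0(id32) recv 47: fwd
Round 2: pos3(id96) recv 85: drop; pos5(id75) recv 96: fwd; pos0(id32) recv 75: fwd; pos1(id85) recv 47: drop
Round 3: pos6(id47) recv 96: fwd; pos1(id85) recv 75: drop
Round 4: pos0(id32) recv 96: fwd
Round 5: pos1(id85) recv 96: fwd
Round 6: pos2(id16) recv 96: fwd
Round 7: pos3(id96) recv 96: ELECTED
Message ID 47 originates at pos 6; dropped at pos 1 in round 2

Answer: 2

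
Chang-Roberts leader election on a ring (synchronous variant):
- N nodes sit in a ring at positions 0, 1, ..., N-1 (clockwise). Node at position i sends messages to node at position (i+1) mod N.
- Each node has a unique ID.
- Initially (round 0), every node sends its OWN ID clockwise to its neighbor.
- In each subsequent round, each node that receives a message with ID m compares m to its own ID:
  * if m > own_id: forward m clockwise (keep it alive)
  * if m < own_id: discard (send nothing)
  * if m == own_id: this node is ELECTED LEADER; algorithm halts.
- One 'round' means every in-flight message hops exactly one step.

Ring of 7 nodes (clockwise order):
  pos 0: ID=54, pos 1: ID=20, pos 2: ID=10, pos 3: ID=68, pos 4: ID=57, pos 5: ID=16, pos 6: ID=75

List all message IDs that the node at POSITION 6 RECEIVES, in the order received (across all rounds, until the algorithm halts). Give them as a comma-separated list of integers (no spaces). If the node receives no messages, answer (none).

Round 1: pos1(id20) recv 54: fwd; pos2(id10) recv 20: fwd; pos3(id68) recv 10: drop; pos4(id57) recv 68: fwd; pos5(id16) recv 57: fwd; pos6(id75) recv 16: drop; pos0(id54) recv 75: fwd
Round 2: pos2(id10) recv 54: fwd; pos3(id68) recv 20: drop; pos5(id16) recv 68: fwd; pos6(id75) recv 57: drop; pos1(id20) recv 75: fwd
Round 3: pos3(id68) recv 54: drop; pos6(id75) recv 68: drop; pos2(id10) recv 75: fwd
Round 4: pos3(id68) recv 75: fwd
Round 5: pos4(id57) recv 75: fwd
Round 6: pos5(id16) recv 75: fwd
Round 7: pos6(id75) recv 75: ELECTED

Answer: 16,57,68,75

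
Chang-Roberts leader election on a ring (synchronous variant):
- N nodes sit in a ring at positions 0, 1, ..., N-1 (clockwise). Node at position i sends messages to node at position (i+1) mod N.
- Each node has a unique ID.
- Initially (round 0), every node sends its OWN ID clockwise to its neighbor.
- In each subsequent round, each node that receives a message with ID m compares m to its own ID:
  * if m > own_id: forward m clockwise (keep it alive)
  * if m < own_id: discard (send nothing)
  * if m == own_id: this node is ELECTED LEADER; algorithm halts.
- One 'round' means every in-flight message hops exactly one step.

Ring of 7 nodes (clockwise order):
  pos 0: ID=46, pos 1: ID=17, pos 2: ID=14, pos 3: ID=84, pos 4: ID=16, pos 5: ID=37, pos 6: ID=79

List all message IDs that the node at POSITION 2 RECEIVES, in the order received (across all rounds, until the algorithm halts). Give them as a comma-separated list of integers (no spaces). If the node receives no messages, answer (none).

Round 1: pos1(id17) recv 46: fwd; pos2(id14) recv 17: fwd; pos3(id84) recv 14: drop; pos4(id16) recv 84: fwd; pos5(id37) recv 16: drop; pos6(id79) recv 37: drop; pos0(id46) recv 79: fwd
Round 2: pos2(id14) recv 46: fwd; pos3(id84) recv 17: drop; pos5(id37) recv 84: fwd; pos1(id17) recv 79: fwd
Round 3: pos3(id84) recv 46: drop; pos6(id79) recv 84: fwd; pos2(id14) recv 79: fwd
Round 4: pos0(id46) recv 84: fwd; pos3(id84) recv 79: drop
Round 5: pos1(id17) recv 84: fwd
Round 6: pos2(id14) recv 84: fwd
Round 7: pos3(id84) recv 84: ELECTED

Answer: 17,46,79,84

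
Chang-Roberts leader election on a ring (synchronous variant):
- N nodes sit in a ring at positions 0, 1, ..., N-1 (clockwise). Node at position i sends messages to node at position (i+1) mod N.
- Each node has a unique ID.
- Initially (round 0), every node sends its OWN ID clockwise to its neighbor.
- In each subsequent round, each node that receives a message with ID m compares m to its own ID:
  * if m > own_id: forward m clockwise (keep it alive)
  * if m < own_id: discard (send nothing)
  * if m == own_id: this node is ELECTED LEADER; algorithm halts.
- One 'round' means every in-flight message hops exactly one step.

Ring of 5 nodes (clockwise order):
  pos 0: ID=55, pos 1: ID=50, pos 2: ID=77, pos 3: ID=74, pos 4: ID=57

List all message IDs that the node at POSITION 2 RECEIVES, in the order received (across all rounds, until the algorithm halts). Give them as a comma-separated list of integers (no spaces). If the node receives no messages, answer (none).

Round 1: pos1(id50) recv 55: fwd; pos2(id77) recv 50: drop; pos3(id74) recv 77: fwd; pos4(id57) recv 74: fwd; pos0(id55) recv 57: fwd
Round 2: pos2(id77) recv 55: drop; pos4(id57) recv 77: fwd; pos0(id55) recv 74: fwd; pos1(id50) recv 57: fwd
Round 3: pos0(id55) recv 77: fwd; pos1(id50) recv 74: fwd; pos2(id77) recv 57: drop
Round 4: pos1(id50) recv 77: fwd; pos2(id77) recv 74: drop
Round 5: pos2(id77) recv 77: ELECTED

Answer: 50,55,57,74,77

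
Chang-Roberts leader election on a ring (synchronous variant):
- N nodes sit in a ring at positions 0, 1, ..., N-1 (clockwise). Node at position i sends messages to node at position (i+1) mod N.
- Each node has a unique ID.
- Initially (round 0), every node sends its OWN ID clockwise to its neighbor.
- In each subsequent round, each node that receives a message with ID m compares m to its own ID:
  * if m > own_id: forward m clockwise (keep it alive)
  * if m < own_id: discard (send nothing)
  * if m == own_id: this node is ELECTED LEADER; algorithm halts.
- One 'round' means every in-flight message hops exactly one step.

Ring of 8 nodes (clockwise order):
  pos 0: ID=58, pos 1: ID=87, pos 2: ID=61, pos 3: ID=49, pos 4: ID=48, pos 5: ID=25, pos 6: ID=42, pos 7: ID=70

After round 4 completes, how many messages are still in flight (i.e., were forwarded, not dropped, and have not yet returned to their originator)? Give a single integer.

Round 1: pos1(id87) recv 58: drop; pos2(id61) recv 87: fwd; pos3(id49) recv 61: fwd; pos4(id48) recv 49: fwd; pos5(id25) recv 48: fwd; pos6(id42) recv 25: drop; pos7(id70) recv 42: drop; pos0(id58) recv 70: fwd
Round 2: pos3(id49) recv 87: fwd; pos4(id48) recv 61: fwd; pos5(id25) recv 49: fwd; pos6(id42) recv 48: fwd; pos1(id87) recv 70: drop
Round 3: pos4(id48) recv 87: fwd; pos5(id25) recv 61: fwd; pos6(id42) recv 49: fwd; pos7(id70) recv 48: drop
Round 4: pos5(id25) recv 87: fwd; pos6(id42) recv 61: fwd; pos7(id70) recv 49: drop
After round 4: 2 messages still in flight

Answer: 2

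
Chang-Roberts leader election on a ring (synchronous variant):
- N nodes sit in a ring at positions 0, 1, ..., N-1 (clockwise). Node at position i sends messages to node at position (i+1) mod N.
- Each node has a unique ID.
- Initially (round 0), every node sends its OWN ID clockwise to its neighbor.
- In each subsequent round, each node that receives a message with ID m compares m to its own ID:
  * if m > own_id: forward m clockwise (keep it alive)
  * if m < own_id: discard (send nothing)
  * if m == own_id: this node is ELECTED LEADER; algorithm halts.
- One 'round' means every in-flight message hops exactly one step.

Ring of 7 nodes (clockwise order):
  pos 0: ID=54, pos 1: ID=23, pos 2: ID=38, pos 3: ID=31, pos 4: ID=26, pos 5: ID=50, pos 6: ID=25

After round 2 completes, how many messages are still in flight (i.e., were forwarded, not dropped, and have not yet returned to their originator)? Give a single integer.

Round 1: pos1(id23) recv 54: fwd; pos2(id38) recv 23: drop; pos3(id31) recv 38: fwd; pos4(id26) recv 31: fwd; pos5(id50) recv 26: drop; pos6(id25) recv 50: fwd; pos0(id54) recv 25: drop
Round 2: pos2(id38) recv 54: fwd; pos4(id26) recv 38: fwd; pos5(id50) recv 31: drop; pos0(id54) recv 50: drop
After round 2: 2 messages still in flight

Answer: 2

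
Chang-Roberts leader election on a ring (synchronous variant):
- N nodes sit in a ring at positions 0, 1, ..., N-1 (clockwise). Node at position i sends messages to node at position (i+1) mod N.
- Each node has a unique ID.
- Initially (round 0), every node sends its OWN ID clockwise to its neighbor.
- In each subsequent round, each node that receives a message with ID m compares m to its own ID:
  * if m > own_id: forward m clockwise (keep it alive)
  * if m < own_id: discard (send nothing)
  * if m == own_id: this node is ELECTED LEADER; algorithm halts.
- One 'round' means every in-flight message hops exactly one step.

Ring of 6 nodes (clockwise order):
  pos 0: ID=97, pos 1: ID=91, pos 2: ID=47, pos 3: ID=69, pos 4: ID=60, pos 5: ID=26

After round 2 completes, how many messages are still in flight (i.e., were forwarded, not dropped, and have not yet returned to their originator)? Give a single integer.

Answer: 3

Derivation:
Round 1: pos1(id91) recv 97: fwd; pos2(id47) recv 91: fwd; pos3(id69) recv 47: drop; pos4(id60) recv 69: fwd; pos5(id26) recv 60: fwd; pos0(id97) recv 26: drop
Round 2: pos2(id47) recv 97: fwd; pos3(id69) recv 91: fwd; pos5(id26) recv 69: fwd; pos0(id97) recv 60: drop
After round 2: 3 messages still in flight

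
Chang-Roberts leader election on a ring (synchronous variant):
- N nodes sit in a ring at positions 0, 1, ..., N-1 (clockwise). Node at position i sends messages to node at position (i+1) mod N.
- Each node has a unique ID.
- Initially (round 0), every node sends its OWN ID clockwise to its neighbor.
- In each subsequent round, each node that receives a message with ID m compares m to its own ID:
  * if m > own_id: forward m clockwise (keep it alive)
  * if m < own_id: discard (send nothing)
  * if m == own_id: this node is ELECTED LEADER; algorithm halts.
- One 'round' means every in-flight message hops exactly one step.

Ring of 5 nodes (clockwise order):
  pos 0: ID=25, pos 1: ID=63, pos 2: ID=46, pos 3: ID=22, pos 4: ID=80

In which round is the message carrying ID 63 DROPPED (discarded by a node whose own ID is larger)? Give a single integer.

Answer: 3

Derivation:
Round 1: pos1(id63) recv 25: drop; pos2(id46) recv 63: fwd; pos3(id22) recv 46: fwd; pos4(id80) recv 22: drop; pos0(id25) recv 80: fwd
Round 2: pos3(id22) recv 63: fwd; pos4(id80) recv 46: drop; pos1(id63) recv 80: fwd
Round 3: pos4(id80) recv 63: drop; pos2(id46) recv 80: fwd
Round 4: pos3(id22) recv 80: fwd
Round 5: pos4(id80) recv 80: ELECTED
Message ID 63 originates at pos 1; dropped at pos 4 in round 3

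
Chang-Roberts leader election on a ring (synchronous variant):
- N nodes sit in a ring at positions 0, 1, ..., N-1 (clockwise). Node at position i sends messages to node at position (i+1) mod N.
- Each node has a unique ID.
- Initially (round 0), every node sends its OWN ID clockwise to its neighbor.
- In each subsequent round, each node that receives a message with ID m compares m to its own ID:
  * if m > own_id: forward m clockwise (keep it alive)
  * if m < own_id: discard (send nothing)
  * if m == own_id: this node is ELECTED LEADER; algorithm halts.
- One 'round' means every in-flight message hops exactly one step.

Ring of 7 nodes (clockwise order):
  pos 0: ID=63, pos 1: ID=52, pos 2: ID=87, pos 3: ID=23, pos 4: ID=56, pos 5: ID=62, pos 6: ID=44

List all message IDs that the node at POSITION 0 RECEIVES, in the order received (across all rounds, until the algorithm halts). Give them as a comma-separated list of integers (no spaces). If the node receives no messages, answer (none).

Answer: 44,62,87

Derivation:
Round 1: pos1(id52) recv 63: fwd; pos2(id87) recv 52: drop; pos3(id23) recv 87: fwd; pos4(id56) recv 23: drop; pos5(id62) recv 56: drop; pos6(id44) recv 62: fwd; pos0(id63) recv 44: drop
Round 2: pos2(id87) recv 63: drop; pos4(id56) recv 87: fwd; pos0(id63) recv 62: drop
Round 3: pos5(id62) recv 87: fwd
Round 4: pos6(id44) recv 87: fwd
Round 5: pos0(id63) recv 87: fwd
Round 6: pos1(id52) recv 87: fwd
Round 7: pos2(id87) recv 87: ELECTED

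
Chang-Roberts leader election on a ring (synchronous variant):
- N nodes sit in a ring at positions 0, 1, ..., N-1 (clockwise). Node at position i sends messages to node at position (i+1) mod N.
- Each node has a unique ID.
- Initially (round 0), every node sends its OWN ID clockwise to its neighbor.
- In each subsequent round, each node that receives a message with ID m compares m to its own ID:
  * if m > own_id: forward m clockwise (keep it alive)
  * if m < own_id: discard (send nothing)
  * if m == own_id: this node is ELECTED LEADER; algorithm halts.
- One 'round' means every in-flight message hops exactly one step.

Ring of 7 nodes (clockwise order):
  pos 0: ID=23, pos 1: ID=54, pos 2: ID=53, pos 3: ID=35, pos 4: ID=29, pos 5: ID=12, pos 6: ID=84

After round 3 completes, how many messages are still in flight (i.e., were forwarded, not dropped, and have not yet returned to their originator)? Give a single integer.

Round 1: pos1(id54) recv 23: drop; pos2(id53) recv 54: fwd; pos3(id35) recv 53: fwd; pos4(id29) recv 35: fwd; pos5(id12) recv 29: fwd; pos6(id84) recv 12: drop; pos0(id23) recv 84: fwd
Round 2: pos3(id35) recv 54: fwd; pos4(id29) recv 53: fwd; pos5(id12) recv 35: fwd; pos6(id84) recv 29: drop; pos1(id54) recv 84: fwd
Round 3: pos4(id29) recv 54: fwd; pos5(id12) recv 53: fwd; pos6(id84) recv 35: drop; pos2(id53) recv 84: fwd
After round 3: 3 messages still in flight

Answer: 3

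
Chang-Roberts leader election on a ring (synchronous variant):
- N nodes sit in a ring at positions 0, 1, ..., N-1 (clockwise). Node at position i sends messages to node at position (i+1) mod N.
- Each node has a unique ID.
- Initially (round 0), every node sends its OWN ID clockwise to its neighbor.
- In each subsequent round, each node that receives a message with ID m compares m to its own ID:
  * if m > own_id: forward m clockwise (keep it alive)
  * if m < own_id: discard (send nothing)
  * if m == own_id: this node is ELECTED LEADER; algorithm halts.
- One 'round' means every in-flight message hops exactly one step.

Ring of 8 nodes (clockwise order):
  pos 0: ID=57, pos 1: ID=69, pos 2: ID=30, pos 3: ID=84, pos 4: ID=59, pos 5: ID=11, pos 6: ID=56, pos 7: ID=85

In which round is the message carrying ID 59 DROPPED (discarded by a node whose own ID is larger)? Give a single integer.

Round 1: pos1(id69) recv 57: drop; pos2(id30) recv 69: fwd; pos3(id84) recv 30: drop; pos4(id59) recv 84: fwd; pos5(id11) recv 59: fwd; pos6(id56) recv 11: drop; pos7(id85) recv 56: drop; pos0(id57) recv 85: fwd
Round 2: pos3(id84) recv 69: drop; pos5(id11) recv 84: fwd; pos6(id56) recv 59: fwd; pos1(id69) recv 85: fwd
Round 3: pos6(id56) recv 84: fwd; pos7(id85) recv 59: drop; pos2(id30) recv 85: fwd
Round 4: pos7(id85) recv 84: drop; pos3(id84) recv 85: fwd
Round 5: pos4(id59) recv 85: fwd
Round 6: pos5(id11) recv 85: fwd
Round 7: pos6(id56) recv 85: fwd
Round 8: pos7(id85) recv 85: ELECTED
Message ID 59 originates at pos 4; dropped at pos 7 in round 3

Answer: 3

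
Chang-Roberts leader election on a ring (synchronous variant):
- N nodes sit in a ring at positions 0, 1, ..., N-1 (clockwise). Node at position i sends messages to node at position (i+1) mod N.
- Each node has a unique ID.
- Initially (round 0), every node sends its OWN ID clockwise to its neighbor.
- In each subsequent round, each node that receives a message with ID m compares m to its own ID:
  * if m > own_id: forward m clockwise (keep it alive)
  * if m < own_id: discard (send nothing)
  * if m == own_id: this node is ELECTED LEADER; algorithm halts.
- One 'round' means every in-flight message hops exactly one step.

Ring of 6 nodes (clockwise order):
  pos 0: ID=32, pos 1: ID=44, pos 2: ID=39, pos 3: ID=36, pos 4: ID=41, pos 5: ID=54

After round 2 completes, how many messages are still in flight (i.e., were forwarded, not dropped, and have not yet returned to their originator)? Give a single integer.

Round 1: pos1(id44) recv 32: drop; pos2(id39) recv 44: fwd; pos3(id36) recv 39: fwd; pos4(id41) recv 36: drop; pos5(id54) recv 41: drop; pos0(id32) recv 54: fwd
Round 2: pos3(id36) recv 44: fwd; pos4(id41) recv 39: drop; pos1(id44) recv 54: fwd
After round 2: 2 messages still in flight

Answer: 2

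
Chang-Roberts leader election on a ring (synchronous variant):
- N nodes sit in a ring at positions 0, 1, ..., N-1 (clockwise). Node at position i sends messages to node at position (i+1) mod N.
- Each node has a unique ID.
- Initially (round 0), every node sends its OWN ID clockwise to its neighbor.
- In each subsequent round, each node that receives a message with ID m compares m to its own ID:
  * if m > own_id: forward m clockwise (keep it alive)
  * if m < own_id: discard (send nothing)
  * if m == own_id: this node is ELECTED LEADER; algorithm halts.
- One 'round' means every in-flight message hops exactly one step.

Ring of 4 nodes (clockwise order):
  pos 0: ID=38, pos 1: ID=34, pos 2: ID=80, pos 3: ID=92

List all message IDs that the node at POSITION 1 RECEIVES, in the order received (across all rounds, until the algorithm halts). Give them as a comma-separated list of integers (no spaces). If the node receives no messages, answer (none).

Answer: 38,92

Derivation:
Round 1: pos1(id34) recv 38: fwd; pos2(id80) recv 34: drop; pos3(id92) recv 80: drop; pos0(id38) recv 92: fwd
Round 2: pos2(id80) recv 38: drop; pos1(id34) recv 92: fwd
Round 3: pos2(id80) recv 92: fwd
Round 4: pos3(id92) recv 92: ELECTED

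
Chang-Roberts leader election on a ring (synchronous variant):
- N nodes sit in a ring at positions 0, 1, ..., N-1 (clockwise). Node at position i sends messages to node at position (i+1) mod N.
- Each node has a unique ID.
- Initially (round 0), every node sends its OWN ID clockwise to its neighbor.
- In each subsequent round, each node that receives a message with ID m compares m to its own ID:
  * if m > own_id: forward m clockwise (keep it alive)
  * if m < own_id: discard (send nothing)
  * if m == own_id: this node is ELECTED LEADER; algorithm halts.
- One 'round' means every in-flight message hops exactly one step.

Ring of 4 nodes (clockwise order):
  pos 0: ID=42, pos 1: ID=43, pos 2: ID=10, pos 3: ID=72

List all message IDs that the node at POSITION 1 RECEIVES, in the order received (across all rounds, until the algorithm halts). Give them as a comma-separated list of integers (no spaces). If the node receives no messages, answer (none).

Answer: 42,72

Derivation:
Round 1: pos1(id43) recv 42: drop; pos2(id10) recv 43: fwd; pos3(id72) recv 10: drop; pos0(id42) recv 72: fwd
Round 2: pos3(id72) recv 43: drop; pos1(id43) recv 72: fwd
Round 3: pos2(id10) recv 72: fwd
Round 4: pos3(id72) recv 72: ELECTED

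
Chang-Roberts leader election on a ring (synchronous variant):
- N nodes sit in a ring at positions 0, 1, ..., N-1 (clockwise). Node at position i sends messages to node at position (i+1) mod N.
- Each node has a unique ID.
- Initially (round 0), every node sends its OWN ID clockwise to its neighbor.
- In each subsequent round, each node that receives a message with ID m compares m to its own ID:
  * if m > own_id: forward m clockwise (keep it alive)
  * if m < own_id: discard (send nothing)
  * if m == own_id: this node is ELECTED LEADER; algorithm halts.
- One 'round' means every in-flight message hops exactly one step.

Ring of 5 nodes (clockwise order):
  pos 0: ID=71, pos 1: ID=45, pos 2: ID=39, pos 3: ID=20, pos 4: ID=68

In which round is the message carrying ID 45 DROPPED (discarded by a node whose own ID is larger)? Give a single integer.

Round 1: pos1(id45) recv 71: fwd; pos2(id39) recv 45: fwd; pos3(id20) recv 39: fwd; pos4(id68) recv 20: drop; pos0(id71) recv 68: drop
Round 2: pos2(id39) recv 71: fwd; pos3(id20) recv 45: fwd; pos4(id68) recv 39: drop
Round 3: pos3(id20) recv 71: fwd; pos4(id68) recv 45: drop
Round 4: pos4(id68) recv 71: fwd
Round 5: pos0(id71) recv 71: ELECTED
Message ID 45 originates at pos 1; dropped at pos 4 in round 3

Answer: 3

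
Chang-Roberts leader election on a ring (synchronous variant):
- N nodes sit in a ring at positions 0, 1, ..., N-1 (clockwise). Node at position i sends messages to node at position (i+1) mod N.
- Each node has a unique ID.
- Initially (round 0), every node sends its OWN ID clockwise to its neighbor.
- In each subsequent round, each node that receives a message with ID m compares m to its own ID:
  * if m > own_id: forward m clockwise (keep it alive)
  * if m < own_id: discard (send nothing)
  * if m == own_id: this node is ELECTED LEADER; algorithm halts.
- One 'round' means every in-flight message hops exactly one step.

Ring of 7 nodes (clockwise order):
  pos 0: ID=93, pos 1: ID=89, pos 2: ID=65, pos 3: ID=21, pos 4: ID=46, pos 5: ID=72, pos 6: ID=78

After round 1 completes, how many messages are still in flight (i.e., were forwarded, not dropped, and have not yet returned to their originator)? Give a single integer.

Answer: 3

Derivation:
Round 1: pos1(id89) recv 93: fwd; pos2(id65) recv 89: fwd; pos3(id21) recv 65: fwd; pos4(id46) recv 21: drop; pos5(id72) recv 46: drop; pos6(id78) recv 72: drop; pos0(id93) recv 78: drop
After round 1: 3 messages still in flight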